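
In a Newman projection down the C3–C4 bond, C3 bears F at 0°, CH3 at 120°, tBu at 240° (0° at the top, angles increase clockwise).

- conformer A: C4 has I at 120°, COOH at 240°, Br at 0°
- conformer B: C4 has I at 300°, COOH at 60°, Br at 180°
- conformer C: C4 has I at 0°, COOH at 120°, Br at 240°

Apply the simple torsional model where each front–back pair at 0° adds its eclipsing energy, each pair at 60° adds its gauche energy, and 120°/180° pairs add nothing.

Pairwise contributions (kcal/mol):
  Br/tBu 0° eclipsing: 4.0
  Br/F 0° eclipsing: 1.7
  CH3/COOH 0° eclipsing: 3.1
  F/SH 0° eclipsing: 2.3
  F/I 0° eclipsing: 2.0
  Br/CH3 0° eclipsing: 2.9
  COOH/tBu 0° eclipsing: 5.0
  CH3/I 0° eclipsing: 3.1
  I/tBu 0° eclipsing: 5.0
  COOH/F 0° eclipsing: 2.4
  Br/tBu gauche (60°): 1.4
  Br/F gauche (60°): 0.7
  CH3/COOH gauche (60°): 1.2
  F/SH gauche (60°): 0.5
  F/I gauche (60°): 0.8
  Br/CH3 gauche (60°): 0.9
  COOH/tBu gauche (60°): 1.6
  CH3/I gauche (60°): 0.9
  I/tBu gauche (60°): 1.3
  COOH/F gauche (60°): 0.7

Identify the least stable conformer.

A

A is eclipsed. F at 0° is eclipsed with Br at 0° (1.7); CH3 at 120° is eclipsed with I at 120° (3.1); tBu at 240° is eclipsed with COOH at 240° (5.0). Total 9.8 kcal/mol.
B is staggered. F at 0° is gauche with I at 300° (0.8); F at 0° is gauche with COOH at 60° (0.7); CH3 at 120° is gauche with COOH at 60° (1.2); CH3 at 120° is gauche with Br at 180° (0.9); tBu at 240° is gauche with I at 300° (1.3); tBu at 240° is gauche with Br at 180° (1.4). Total 6.3 kcal/mol.
C is eclipsed. F at 0° is eclipsed with I at 0° (2.0); CH3 at 120° is eclipsed with COOH at 120° (3.1); tBu at 240° is eclipsed with Br at 240° (4.0). Total 9.1 kcal/mol.
A has the highest total (9.8 kcal/mol).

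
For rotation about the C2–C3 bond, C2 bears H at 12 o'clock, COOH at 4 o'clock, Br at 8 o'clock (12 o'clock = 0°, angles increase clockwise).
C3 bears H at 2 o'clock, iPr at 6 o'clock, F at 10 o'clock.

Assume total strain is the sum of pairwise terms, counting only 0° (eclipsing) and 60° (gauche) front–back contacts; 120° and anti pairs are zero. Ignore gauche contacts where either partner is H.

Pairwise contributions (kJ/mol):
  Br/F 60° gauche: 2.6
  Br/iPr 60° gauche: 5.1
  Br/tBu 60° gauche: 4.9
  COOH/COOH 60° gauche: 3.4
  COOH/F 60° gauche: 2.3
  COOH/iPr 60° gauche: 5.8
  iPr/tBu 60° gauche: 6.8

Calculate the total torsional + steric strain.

13.5 kJ/mol

This conformer (staggered): COOH–iPr gauche, Br–iPr gauche, Br–F gauche; 5.8 + 5.1 + 2.6 = 13.5 kJ/mol.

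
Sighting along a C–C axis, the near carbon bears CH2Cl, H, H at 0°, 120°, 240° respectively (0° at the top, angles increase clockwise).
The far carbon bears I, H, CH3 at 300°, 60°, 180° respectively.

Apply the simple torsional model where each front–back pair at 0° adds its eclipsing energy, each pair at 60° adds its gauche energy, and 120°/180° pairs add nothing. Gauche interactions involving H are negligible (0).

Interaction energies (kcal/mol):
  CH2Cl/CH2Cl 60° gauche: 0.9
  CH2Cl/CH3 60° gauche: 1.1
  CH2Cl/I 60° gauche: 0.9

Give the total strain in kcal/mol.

0.9 kcal/mol

This conformer (staggered): CH2Cl–I gauche; 0.9 = 0.9 kcal/mol.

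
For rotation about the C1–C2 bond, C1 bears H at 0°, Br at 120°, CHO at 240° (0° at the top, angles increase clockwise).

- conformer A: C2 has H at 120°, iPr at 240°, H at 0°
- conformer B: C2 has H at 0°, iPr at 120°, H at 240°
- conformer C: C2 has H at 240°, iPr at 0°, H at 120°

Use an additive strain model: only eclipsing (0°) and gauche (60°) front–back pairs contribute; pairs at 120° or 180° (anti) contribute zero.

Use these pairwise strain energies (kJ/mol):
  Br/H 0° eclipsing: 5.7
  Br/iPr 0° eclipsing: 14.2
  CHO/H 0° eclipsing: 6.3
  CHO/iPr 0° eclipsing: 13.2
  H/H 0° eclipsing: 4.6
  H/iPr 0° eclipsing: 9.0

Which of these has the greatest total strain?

A (eclipsed): H–H eclipsed, Br–H eclipsed, CHO–iPr eclipsed; 4.6 + 5.7 + 13.2 = 23.5 kJ/mol.
B (eclipsed): H–H eclipsed, Br–iPr eclipsed, CHO–H eclipsed; 4.6 + 14.2 + 6.3 = 25.1 kJ/mol.
C (eclipsed): H–iPr eclipsed, Br–H eclipsed, CHO–H eclipsed; 9.0 + 5.7 + 6.3 = 21.0 kJ/mol.
B has the highest total (25.1 kJ/mol).

B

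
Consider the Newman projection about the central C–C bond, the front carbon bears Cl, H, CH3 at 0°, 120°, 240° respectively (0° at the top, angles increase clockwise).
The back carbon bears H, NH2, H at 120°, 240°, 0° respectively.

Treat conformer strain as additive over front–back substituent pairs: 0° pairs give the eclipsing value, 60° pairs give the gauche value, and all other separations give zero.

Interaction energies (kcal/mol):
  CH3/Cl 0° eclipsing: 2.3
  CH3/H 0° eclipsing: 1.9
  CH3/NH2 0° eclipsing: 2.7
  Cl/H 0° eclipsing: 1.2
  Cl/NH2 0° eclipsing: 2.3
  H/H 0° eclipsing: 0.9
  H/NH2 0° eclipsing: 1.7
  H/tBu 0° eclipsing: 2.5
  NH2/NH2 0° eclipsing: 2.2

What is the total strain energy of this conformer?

4.8 kcal/mol

This conformer is eclipsed. Cl at 0° is eclipsed with H at 0° (1.2); H at 120° is eclipsed with H at 120° (0.9); CH3 at 240° is eclipsed with NH2 at 240° (2.7). Total 4.8 kcal/mol.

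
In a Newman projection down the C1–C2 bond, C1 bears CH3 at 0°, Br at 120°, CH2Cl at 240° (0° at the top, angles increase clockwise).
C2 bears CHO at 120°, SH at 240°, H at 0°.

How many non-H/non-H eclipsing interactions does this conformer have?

2

Non-H eclipsing pairs: Br(120°)/CHO(120°); CH2Cl(240°)/SH(240°) — 2 interactions.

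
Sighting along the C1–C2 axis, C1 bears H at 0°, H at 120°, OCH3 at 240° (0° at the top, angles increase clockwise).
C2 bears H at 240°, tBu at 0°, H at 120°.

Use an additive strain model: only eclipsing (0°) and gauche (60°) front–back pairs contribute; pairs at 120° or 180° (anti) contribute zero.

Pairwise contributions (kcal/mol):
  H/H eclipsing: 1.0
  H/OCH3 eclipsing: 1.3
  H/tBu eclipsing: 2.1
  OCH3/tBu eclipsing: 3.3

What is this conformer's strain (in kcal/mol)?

This conformer is eclipsed. H at 0° is eclipsed with tBu at 0° (2.1); H at 120° is eclipsed with H at 120° (1.0); OCH3 at 240° is eclipsed with H at 240° (1.3). Total 4.4 kcal/mol.

4.4 kcal/mol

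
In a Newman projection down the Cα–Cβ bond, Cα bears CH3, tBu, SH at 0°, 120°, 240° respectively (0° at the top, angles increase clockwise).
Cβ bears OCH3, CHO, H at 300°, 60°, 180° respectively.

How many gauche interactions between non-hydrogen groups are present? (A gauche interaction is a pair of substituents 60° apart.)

4

Non-H gauche pairs: CH3(0°)/OCH3(300°); CH3(0°)/CHO(60°); tBu(120°)/CHO(60°); SH(240°)/OCH3(300°) — 4 interactions.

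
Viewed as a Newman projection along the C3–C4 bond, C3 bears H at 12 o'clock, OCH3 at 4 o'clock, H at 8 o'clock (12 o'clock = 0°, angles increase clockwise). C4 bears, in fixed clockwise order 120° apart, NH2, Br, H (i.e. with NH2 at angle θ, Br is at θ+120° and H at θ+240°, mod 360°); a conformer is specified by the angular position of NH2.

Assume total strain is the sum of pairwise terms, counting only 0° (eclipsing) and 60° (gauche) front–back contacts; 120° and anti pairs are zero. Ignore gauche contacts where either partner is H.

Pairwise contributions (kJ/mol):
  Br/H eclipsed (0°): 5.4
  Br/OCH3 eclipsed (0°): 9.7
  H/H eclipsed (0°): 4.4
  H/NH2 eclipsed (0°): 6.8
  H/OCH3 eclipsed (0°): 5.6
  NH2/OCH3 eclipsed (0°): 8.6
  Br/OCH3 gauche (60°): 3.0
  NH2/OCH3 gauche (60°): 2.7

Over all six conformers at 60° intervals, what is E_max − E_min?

NH2 at 0° (eclipsed): H(0°)/NH2(0°) eclipsed 6.8; OCH3(120°)/Br(120°) eclipsed 9.7; H(240°)/H(240°) eclipsed 4.4 → 20.9 kJ/mol.
NH2 at 60° (staggered): OCH3(120°)/NH2(60°) gauche 2.7; OCH3(120°)/Br(180°) gauche 3.0 → 5.7 kJ/mol.
NH2 at 120° (eclipsed): H(0°)/H(0°) eclipsed 4.4; OCH3(120°)/NH2(120°) eclipsed 8.6; H(240°)/Br(240°) eclipsed 5.4 → 18.4 kJ/mol.
NH2 at 180° (staggered): OCH3(120°)/NH2(180°) gauche 2.7 → 2.7 kJ/mol.
NH2 at 240° (eclipsed): H(0°)/Br(0°) eclipsed 5.4; OCH3(120°)/H(120°) eclipsed 5.6; H(240°)/NH2(240°) eclipsed 6.8 → 17.8 kJ/mol.
NH2 at 300° (staggered): OCH3(120°)/Br(60°) gauche 3.0 → 3.0 kJ/mol.
Max at 0° (20.9 kJ/mol), min at 180° (2.7 kJ/mol); barrier = 18.2 kJ/mol.

18.2 kJ/mol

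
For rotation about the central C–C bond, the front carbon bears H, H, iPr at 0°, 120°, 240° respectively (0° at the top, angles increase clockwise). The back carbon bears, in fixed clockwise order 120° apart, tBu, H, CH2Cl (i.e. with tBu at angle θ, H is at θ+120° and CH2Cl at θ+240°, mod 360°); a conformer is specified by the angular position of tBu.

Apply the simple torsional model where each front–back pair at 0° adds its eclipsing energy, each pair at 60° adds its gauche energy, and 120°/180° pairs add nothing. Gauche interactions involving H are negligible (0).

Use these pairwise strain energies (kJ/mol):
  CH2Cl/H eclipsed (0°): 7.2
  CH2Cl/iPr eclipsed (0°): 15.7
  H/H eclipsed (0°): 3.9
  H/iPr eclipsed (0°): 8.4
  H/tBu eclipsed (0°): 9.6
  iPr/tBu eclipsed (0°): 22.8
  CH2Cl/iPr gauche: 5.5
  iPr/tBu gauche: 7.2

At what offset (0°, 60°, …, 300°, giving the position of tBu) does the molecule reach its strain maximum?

240°

tBu at 0° (eclipsed): H–tBu eclipsed, H–H eclipsed, iPr–CH2Cl eclipsed; 9.6 + 3.9 + 15.7 = 29.2 kJ/mol.
tBu at 60° (staggered): iPr–CH2Cl gauche; 5.5 = 5.5 kJ/mol.
tBu at 120° (eclipsed): H–CH2Cl eclipsed, H–tBu eclipsed, iPr–H eclipsed; 7.2 + 9.6 + 8.4 = 25.2 kJ/mol.
tBu at 180° (staggered): iPr–tBu gauche; 7.2 = 7.2 kJ/mol.
tBu at 240° (eclipsed): H–H eclipsed, H–CH2Cl eclipsed, iPr–tBu eclipsed; 3.9 + 7.2 + 22.8 = 33.9 kJ/mol.
tBu at 300° (staggered): iPr–tBu gauche, iPr–CH2Cl gauche; 7.2 + 5.5 = 12.7 kJ/mol.
The maximum (33.9 kJ/mol) occurs with tBu at 240°.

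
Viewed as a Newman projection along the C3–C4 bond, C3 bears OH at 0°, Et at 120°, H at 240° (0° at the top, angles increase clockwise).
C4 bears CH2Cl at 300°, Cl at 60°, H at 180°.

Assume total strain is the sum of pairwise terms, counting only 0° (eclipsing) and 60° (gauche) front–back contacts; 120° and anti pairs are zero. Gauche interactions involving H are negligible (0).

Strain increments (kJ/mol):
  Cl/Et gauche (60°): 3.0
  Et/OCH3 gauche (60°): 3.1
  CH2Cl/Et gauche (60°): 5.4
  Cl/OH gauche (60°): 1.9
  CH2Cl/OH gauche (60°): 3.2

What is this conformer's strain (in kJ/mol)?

8.1 kJ/mol

This conformer is staggered. OH at 0° is gauche with CH2Cl at 300° (3.2); OH at 0° is gauche with Cl at 60° (1.9); Et at 120° is gauche with Cl at 60° (3.0). Total 8.1 kJ/mol.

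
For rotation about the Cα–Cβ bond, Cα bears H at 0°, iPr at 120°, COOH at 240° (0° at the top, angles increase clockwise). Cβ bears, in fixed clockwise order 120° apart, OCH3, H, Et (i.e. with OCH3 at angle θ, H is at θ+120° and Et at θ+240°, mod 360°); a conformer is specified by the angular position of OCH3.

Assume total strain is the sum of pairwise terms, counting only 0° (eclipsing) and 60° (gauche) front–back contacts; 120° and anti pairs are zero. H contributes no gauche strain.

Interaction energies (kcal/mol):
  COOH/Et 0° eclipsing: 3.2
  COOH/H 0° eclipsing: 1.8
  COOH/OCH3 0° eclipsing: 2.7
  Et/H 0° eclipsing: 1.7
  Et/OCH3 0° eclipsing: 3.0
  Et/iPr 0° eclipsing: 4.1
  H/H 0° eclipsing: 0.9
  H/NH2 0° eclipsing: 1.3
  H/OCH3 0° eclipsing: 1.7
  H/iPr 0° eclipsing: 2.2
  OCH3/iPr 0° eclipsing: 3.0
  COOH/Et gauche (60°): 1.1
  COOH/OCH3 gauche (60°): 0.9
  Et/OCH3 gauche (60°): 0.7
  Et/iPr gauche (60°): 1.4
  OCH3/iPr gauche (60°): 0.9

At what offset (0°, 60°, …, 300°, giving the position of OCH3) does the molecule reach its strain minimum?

60°

OCH3 at 0° (eclipsed): H(0°)/OCH3(0°) eclipsed 1.7; iPr(120°)/H(120°) eclipsed 2.2; COOH(240°)/Et(240°) eclipsed 3.2 → 7.1 kcal/mol.
OCH3 at 60° (staggered): iPr(120°)/OCH3(60°) gauche 0.9; COOH(240°)/Et(300°) gauche 1.1 → 2.0 kcal/mol.
OCH3 at 120° (eclipsed): H(0°)/Et(0°) eclipsed 1.7; iPr(120°)/OCH3(120°) eclipsed 3.0; COOH(240°)/H(240°) eclipsed 1.8 → 6.5 kcal/mol.
OCH3 at 180° (staggered): iPr(120°)/OCH3(180°) gauche 0.9; iPr(120°)/Et(60°) gauche 1.4; COOH(240°)/OCH3(180°) gauche 0.9 → 3.2 kcal/mol.
OCH3 at 240° (eclipsed): H(0°)/H(0°) eclipsed 0.9; iPr(120°)/Et(120°) eclipsed 4.1; COOH(240°)/OCH3(240°) eclipsed 2.7 → 7.7 kcal/mol.
OCH3 at 300° (staggered): iPr(120°)/Et(180°) gauche 1.4; COOH(240°)/OCH3(300°) gauche 0.9; COOH(240°)/Et(180°) gauche 1.1 → 3.4 kcal/mol.
The minimum (2.0 kcal/mol) occurs with OCH3 at 60°.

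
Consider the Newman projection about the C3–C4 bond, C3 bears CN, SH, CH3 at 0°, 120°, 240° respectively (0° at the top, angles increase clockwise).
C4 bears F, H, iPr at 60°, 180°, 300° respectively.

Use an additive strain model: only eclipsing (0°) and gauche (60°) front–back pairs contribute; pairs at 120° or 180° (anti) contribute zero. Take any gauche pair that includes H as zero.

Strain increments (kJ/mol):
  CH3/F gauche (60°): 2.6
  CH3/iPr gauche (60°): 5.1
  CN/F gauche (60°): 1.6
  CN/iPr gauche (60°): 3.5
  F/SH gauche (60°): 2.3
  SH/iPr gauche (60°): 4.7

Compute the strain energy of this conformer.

This conformer (staggered): CN(0°)/F(60°) gauche 1.6; CN(0°)/iPr(300°) gauche 3.5; SH(120°)/F(60°) gauche 2.3; CH3(240°)/iPr(300°) gauche 5.1 → 12.5 kJ/mol.

12.5 kJ/mol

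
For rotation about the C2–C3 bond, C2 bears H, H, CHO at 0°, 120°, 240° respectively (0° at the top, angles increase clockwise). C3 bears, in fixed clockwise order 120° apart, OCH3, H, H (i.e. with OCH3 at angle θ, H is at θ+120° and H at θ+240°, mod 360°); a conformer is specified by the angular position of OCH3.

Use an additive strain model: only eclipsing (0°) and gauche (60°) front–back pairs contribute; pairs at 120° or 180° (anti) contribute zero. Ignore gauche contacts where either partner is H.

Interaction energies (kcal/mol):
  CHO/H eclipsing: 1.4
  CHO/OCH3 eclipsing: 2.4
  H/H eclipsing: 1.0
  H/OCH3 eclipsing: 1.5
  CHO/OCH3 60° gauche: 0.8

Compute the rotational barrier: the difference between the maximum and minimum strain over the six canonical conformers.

OCH3 at 0° is eclipsed. H at 0° is eclipsed with OCH3 at 0° (1.5); H at 120° is eclipsed with H at 120° (1.0); CHO at 240° is eclipsed with H at 240° (1.4). Total 3.9 kcal/mol.
OCH3 at 60° (staggered): no non-H gauche contacts → 0.0 kcal/mol.
OCH3 at 120° is eclipsed. H at 0° is eclipsed with H at 0° (1.0); H at 120° is eclipsed with OCH3 at 120° (1.5); CHO at 240° is eclipsed with H at 240° (1.4). Total 3.9 kcal/mol.
OCH3 at 180° is staggered. CHO at 240° is gauche with OCH3 at 180° (0.8). Total 0.8 kcal/mol.
OCH3 at 240° is eclipsed. H at 0° is eclipsed with H at 0° (1.0); H at 120° is eclipsed with H at 120° (1.0); CHO at 240° is eclipsed with OCH3 at 240° (2.4). Total 4.4 kcal/mol.
OCH3 at 300° is staggered. CHO at 240° is gauche with OCH3 at 300° (0.8). Total 0.8 kcal/mol.
Max at 240° (4.4 kcal/mol), min at 60° (0.0 kcal/mol); barrier = 4.4 kcal/mol.

4.4 kcal/mol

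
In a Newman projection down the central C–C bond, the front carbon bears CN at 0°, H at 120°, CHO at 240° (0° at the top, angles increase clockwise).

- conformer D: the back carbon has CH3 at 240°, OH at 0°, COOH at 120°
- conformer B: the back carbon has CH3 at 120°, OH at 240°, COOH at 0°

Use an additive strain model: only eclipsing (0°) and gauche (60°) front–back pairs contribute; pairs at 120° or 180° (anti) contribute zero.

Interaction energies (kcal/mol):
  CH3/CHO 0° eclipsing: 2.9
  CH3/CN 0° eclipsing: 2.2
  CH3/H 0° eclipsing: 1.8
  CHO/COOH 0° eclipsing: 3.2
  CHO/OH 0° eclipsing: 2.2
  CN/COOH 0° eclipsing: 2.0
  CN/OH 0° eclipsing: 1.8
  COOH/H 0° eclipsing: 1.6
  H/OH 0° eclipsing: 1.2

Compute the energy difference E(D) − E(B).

D (eclipsed): CN–OH eclipsed, H–COOH eclipsed, CHO–CH3 eclipsed; 1.8 + 1.6 + 2.9 = 6.3 kcal/mol.
B (eclipsed): CN–COOH eclipsed, H–CH3 eclipsed, CHO–OH eclipsed; 2.0 + 1.8 + 2.2 = 6.0 kcal/mol.
E(D) − E(B) = 6.3 − 6.0 = +0.3 kcal/mol.

+0.3 kcal/mol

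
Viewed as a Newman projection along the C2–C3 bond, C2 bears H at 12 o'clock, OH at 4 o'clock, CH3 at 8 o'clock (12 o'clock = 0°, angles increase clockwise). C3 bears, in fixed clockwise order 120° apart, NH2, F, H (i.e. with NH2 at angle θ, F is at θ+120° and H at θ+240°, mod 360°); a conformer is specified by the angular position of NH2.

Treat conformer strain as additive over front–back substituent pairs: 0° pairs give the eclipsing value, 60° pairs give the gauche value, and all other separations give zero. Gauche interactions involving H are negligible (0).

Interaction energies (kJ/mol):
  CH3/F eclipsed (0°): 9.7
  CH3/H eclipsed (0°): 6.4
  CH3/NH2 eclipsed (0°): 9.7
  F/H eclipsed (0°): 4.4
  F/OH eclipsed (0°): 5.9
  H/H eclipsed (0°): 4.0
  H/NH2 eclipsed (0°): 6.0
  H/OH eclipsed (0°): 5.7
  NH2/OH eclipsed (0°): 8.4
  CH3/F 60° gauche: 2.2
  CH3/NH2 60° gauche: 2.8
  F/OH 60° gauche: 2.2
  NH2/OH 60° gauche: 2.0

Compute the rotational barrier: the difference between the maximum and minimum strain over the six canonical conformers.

17.1 kJ/mol

NH2 at 0° is eclipsed. H at 0° is eclipsed with NH2 at 0° (6.0); OH at 120° is eclipsed with F at 120° (5.9); CH3 at 240° is eclipsed with H at 240° (6.4). Total 18.3 kJ/mol.
NH2 at 60° is staggered. OH at 120° is gauche with NH2 at 60° (2.0); OH at 120° is gauche with F at 180° (2.2); CH3 at 240° is gauche with F at 180° (2.2). Total 6.4 kJ/mol.
NH2 at 120° is eclipsed. H at 0° is eclipsed with H at 0° (4.0); OH at 120° is eclipsed with NH2 at 120° (8.4); CH3 at 240° is eclipsed with F at 240° (9.7). Total 22.1 kJ/mol.
NH2 at 180° is staggered. OH at 120° is gauche with NH2 at 180° (2.0); CH3 at 240° is gauche with NH2 at 180° (2.8); CH3 at 240° is gauche with F at 300° (2.2). Total 7.0 kJ/mol.
NH2 at 240° is eclipsed. H at 0° is eclipsed with F at 0° (4.4); OH at 120° is eclipsed with H at 120° (5.7); CH3 at 240° is eclipsed with NH2 at 240° (9.7). Total 19.8 kJ/mol.
NH2 at 300° is staggered. OH at 120° is gauche with F at 60° (2.2); CH3 at 240° is gauche with NH2 at 300° (2.8). Total 5.0 kJ/mol.
Max at 120° (22.1 kJ/mol), min at 300° (5.0 kJ/mol); barrier = 17.1 kJ/mol.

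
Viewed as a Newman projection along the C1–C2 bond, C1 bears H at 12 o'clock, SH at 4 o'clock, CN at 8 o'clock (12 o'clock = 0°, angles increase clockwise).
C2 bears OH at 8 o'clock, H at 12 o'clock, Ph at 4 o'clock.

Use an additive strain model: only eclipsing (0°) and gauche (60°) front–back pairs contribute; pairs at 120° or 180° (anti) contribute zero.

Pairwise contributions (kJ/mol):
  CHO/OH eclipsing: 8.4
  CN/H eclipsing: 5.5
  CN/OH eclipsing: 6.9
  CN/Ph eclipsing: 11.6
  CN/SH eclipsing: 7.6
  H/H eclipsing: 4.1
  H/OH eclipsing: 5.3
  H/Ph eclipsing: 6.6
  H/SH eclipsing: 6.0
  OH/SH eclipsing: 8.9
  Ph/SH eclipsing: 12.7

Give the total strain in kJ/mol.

This conformer is eclipsed. H at 0° is eclipsed with H at 0° (4.1); SH at 120° is eclipsed with Ph at 120° (12.7); CN at 240° is eclipsed with OH at 240° (6.9). Total 23.7 kJ/mol.

23.7 kJ/mol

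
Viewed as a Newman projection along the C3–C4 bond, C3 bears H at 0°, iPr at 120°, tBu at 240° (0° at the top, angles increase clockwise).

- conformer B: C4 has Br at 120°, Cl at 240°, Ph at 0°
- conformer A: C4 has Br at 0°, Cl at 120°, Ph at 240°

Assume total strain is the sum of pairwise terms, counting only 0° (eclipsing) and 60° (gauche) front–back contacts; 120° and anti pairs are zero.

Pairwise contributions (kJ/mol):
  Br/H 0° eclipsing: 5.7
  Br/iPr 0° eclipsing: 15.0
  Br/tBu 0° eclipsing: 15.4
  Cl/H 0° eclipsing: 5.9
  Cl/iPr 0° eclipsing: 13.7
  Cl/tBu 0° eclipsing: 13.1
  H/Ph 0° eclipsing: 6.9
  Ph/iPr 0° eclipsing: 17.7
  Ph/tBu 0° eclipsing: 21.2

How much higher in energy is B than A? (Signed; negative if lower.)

-5.6 kJ/mol

B (eclipsed): H–Ph eclipsed, iPr–Br eclipsed, tBu–Cl eclipsed; 6.9 + 15.0 + 13.1 = 35.0 kJ/mol.
A (eclipsed): H–Br eclipsed, iPr–Cl eclipsed, tBu–Ph eclipsed; 5.7 + 13.7 + 21.2 = 40.6 kJ/mol.
E(B) − E(A) = 35.0 − 40.6 = -5.6 kJ/mol.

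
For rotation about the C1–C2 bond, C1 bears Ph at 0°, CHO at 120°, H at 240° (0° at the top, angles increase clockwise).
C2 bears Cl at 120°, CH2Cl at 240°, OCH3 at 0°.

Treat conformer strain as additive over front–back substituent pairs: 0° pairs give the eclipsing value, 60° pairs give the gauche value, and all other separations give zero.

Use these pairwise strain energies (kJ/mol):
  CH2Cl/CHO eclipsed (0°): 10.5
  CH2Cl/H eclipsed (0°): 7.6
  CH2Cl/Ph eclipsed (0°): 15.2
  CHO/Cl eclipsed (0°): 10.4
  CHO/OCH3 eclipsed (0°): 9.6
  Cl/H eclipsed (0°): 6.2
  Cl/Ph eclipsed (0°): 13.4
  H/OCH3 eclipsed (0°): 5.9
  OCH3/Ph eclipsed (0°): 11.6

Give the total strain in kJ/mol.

29.6 kJ/mol

This conformer (eclipsed): Ph(0°)/OCH3(0°) eclipsed 11.6; CHO(120°)/Cl(120°) eclipsed 10.4; H(240°)/CH2Cl(240°) eclipsed 7.6 → 29.6 kJ/mol.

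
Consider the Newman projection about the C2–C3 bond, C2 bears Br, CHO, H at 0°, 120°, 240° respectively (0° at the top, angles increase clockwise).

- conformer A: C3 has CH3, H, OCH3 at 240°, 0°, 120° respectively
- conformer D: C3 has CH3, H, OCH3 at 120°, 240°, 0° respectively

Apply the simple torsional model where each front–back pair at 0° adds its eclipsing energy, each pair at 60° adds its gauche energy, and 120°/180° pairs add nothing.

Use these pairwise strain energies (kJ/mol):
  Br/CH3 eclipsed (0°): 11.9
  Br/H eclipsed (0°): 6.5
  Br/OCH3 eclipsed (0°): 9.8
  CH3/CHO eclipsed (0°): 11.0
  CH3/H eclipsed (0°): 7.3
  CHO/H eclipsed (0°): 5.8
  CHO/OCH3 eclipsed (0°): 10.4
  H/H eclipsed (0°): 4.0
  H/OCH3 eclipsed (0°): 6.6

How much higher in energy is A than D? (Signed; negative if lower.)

A is eclipsed. Br at 0° is eclipsed with H at 0° (6.5); CHO at 120° is eclipsed with OCH3 at 120° (10.4); H at 240° is eclipsed with CH3 at 240° (7.3). Total 24.2 kJ/mol.
D is eclipsed. Br at 0° is eclipsed with OCH3 at 0° (9.8); CHO at 120° is eclipsed with CH3 at 120° (11.0); H at 240° is eclipsed with H at 240° (4.0). Total 24.8 kJ/mol.
E(A) − E(D) = 24.2 − 24.8 = -0.6 kJ/mol.

-0.6 kJ/mol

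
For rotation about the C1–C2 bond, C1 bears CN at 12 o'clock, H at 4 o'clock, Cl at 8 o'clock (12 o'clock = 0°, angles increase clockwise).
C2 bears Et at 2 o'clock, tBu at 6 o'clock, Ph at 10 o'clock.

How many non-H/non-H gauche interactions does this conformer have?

4

Non-H gauche pairs: CN(0°)/Et(60°); CN(0°)/Ph(300°); Cl(240°)/tBu(180°); Cl(240°)/Ph(300°) — 4 interactions.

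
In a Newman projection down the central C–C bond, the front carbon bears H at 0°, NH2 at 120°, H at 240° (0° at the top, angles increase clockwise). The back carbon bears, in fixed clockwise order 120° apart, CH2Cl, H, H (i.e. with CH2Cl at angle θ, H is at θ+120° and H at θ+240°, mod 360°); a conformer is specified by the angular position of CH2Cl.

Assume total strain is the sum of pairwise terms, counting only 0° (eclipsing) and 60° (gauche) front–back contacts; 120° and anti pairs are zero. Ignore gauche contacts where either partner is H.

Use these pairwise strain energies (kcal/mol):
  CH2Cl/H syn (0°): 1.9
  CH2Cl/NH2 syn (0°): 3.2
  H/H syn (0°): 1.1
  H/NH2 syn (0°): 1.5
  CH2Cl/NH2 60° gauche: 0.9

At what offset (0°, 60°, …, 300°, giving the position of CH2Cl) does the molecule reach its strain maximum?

CH2Cl at 0° (eclipsed): H(0°)/CH2Cl(0°) eclipsed 1.9; NH2(120°)/H(120°) eclipsed 1.5; H(240°)/H(240°) eclipsed 1.1 → 4.5 kcal/mol.
CH2Cl at 60° (staggered): NH2(120°)/CH2Cl(60°) gauche 0.9 → 0.9 kcal/mol.
CH2Cl at 120° (eclipsed): H(0°)/H(0°) eclipsed 1.1; NH2(120°)/CH2Cl(120°) eclipsed 3.2; H(240°)/H(240°) eclipsed 1.1 → 5.4 kcal/mol.
CH2Cl at 180° (staggered): NH2(120°)/CH2Cl(180°) gauche 0.9 → 0.9 kcal/mol.
CH2Cl at 240° (eclipsed): H(0°)/H(0°) eclipsed 1.1; NH2(120°)/H(120°) eclipsed 1.5; H(240°)/CH2Cl(240°) eclipsed 1.9 → 4.5 kcal/mol.
CH2Cl at 300° (staggered): no non-H gauche contacts → 0.0 kcal/mol.
The maximum (5.4 kcal/mol) occurs with CH2Cl at 120°.

120°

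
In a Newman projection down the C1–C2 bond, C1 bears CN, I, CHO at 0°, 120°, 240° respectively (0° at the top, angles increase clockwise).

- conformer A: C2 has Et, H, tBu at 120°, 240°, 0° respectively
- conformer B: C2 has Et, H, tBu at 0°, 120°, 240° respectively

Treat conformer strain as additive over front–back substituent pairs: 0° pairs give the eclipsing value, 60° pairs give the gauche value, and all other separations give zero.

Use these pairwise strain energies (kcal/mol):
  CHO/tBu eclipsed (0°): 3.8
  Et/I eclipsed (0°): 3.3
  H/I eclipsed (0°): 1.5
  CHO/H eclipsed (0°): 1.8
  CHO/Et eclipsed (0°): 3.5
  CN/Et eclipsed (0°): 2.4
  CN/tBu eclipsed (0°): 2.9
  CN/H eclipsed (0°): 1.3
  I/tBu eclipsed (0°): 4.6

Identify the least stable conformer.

A

A (eclipsed): CN(0°)/tBu(0°) eclipsed 2.9; I(120°)/Et(120°) eclipsed 3.3; CHO(240°)/H(240°) eclipsed 1.8 → 8.0 kcal/mol.
B (eclipsed): CN(0°)/Et(0°) eclipsed 2.4; I(120°)/H(120°) eclipsed 1.5; CHO(240°)/tBu(240°) eclipsed 3.8 → 7.7 kcal/mol.
A has the highest total (8.0 kcal/mol).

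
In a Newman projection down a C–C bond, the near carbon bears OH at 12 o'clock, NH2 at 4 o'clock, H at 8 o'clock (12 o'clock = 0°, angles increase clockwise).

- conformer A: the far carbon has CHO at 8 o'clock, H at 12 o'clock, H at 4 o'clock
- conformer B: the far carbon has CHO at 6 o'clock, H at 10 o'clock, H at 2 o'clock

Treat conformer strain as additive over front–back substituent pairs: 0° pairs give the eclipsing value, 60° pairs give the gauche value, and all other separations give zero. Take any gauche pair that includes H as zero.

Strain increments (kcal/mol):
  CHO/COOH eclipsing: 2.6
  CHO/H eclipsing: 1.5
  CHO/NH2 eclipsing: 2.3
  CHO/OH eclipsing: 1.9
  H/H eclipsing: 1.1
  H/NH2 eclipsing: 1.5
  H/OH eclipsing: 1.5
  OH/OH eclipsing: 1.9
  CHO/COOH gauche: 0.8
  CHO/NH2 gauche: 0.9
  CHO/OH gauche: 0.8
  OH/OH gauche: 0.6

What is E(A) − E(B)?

+3.6 kcal/mol

A (eclipsed): OH–H eclipsed, NH2–H eclipsed, H–CHO eclipsed; 1.5 + 1.5 + 1.5 = 4.5 kcal/mol.
B (staggered): NH2–CHO gauche; 0.9 = 0.9 kcal/mol.
E(A) − E(B) = 4.5 − 0.9 = +3.6 kcal/mol.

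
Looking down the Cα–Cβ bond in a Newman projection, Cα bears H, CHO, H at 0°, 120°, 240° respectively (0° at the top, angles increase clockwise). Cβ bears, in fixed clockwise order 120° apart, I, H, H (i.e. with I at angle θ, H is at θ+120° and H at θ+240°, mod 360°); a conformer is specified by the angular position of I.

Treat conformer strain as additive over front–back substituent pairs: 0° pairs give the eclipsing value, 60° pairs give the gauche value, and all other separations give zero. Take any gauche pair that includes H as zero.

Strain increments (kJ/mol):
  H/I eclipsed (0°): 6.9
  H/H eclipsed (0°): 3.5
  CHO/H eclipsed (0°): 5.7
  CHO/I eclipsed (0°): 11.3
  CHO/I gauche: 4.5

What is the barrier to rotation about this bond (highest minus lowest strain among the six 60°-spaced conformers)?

I at 0° (eclipsed): H(0°)/I(0°) eclipsed 6.9; CHO(120°)/H(120°) eclipsed 5.7; H(240°)/H(240°) eclipsed 3.5 → 16.1 kJ/mol.
I at 60° (staggered): CHO(120°)/I(60°) gauche 4.5 → 4.5 kJ/mol.
I at 120° (eclipsed): H(0°)/H(0°) eclipsed 3.5; CHO(120°)/I(120°) eclipsed 11.3; H(240°)/H(240°) eclipsed 3.5 → 18.3 kJ/mol.
I at 180° (staggered): CHO(120°)/I(180°) gauche 4.5 → 4.5 kJ/mol.
I at 240° (eclipsed): H(0°)/H(0°) eclipsed 3.5; CHO(120°)/H(120°) eclipsed 5.7; H(240°)/I(240°) eclipsed 6.9 → 16.1 kJ/mol.
I at 300° (staggered): no non-H gauche contacts → 0.0 kJ/mol.
Max at 120° (18.3 kJ/mol), min at 300° (0.0 kJ/mol); barrier = 18.3 kJ/mol.

18.3 kJ/mol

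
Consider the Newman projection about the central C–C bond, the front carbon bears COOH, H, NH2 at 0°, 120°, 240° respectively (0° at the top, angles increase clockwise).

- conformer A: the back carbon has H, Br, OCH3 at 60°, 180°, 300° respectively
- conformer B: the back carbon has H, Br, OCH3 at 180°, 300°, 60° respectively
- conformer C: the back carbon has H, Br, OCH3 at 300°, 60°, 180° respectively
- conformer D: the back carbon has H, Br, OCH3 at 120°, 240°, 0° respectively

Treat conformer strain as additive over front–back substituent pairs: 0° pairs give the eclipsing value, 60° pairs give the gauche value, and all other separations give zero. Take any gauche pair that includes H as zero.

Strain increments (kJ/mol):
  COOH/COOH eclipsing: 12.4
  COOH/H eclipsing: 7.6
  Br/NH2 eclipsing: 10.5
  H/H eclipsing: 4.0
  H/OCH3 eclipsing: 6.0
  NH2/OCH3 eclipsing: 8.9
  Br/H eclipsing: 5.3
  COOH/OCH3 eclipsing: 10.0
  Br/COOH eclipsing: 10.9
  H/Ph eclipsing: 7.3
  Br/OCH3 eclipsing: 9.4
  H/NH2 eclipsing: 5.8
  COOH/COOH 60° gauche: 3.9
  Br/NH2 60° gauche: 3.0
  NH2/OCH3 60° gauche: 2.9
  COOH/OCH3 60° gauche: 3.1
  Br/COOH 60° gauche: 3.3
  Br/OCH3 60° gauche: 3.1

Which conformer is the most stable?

A (staggered): COOH–OCH3 gauche, NH2–Br gauche, NH2–OCH3 gauche; 3.1 + 3.0 + 2.9 = 9.0 kJ/mol.
B (staggered): COOH–Br gauche, COOH–OCH3 gauche, NH2–Br gauche; 3.3 + 3.1 + 3.0 = 9.4 kJ/mol.
C (staggered): COOH–Br gauche, NH2–OCH3 gauche; 3.3 + 2.9 = 6.2 kJ/mol.
D (eclipsed): COOH–OCH3 eclipsed, H–H eclipsed, NH2–Br eclipsed; 10.0 + 4.0 + 10.5 = 24.5 kJ/mol.
C has the lowest total (6.2 kJ/mol).

C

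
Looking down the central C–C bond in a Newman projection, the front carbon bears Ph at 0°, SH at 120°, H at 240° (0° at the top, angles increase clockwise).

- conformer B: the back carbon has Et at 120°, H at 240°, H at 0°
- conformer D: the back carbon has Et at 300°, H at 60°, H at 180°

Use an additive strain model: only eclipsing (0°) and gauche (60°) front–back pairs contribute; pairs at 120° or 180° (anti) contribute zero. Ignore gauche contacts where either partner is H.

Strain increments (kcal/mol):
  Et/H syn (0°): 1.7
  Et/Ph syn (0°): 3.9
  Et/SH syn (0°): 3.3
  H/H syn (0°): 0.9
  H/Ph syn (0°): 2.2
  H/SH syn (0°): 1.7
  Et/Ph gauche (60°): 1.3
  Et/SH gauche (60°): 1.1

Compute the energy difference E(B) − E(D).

+5.1 kcal/mol

B (eclipsed): Ph–H eclipsed, SH–Et eclipsed, H–H eclipsed; 2.2 + 3.3 + 0.9 = 6.4 kcal/mol.
D (staggered): Ph–Et gauche; 1.3 = 1.3 kcal/mol.
E(B) − E(D) = 6.4 − 1.3 = +5.1 kcal/mol.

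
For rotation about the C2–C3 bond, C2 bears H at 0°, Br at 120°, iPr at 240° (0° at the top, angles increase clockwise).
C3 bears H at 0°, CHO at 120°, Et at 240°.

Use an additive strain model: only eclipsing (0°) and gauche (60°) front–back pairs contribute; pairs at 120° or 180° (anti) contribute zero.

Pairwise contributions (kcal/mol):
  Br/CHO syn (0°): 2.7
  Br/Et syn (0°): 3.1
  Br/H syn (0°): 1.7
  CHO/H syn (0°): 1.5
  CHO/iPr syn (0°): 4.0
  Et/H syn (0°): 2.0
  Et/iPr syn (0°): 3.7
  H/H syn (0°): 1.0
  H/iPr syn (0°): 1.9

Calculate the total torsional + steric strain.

This conformer (eclipsed): H–H eclipsed, Br–CHO eclipsed, iPr–Et eclipsed; 1.0 + 2.7 + 3.7 = 7.4 kcal/mol.

7.4 kcal/mol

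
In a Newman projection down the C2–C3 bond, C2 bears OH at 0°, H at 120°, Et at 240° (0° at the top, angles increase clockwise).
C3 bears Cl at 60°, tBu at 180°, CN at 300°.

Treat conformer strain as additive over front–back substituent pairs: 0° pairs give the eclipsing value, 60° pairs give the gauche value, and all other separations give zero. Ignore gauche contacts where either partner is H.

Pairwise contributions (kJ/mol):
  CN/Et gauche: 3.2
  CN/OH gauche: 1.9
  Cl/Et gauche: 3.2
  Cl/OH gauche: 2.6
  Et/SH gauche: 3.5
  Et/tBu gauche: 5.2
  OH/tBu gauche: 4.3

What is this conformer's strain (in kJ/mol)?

This conformer is staggered. OH at 0° is gauche with Cl at 60° (2.6); OH at 0° is gauche with CN at 300° (1.9); Et at 240° is gauche with tBu at 180° (5.2); Et at 240° is gauche with CN at 300° (3.2). Total 12.9 kJ/mol.

12.9 kJ/mol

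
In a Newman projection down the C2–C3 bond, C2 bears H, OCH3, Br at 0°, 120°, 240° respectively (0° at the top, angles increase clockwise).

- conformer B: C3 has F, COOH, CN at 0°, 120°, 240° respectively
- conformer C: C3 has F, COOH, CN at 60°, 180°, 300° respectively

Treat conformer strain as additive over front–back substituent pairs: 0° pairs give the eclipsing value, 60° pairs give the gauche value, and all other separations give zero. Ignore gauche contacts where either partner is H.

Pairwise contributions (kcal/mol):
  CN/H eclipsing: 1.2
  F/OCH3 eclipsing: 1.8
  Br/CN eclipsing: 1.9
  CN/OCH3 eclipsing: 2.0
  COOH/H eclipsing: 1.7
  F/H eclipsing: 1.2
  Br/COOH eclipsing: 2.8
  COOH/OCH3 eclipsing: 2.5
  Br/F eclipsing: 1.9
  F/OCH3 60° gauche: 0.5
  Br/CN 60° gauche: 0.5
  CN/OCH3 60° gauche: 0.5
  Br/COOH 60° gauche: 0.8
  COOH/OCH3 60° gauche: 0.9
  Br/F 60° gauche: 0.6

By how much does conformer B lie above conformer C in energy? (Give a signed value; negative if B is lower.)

B (eclipsed): H(0°)/F(0°) eclipsed 1.2; OCH3(120°)/COOH(120°) eclipsed 2.5; Br(240°)/CN(240°) eclipsed 1.9 → 5.6 kcal/mol.
C (staggered): OCH3(120°)/F(60°) gauche 0.5; OCH3(120°)/COOH(180°) gauche 0.9; Br(240°)/COOH(180°) gauche 0.8; Br(240°)/CN(300°) gauche 0.5 → 2.7 kcal/mol.
E(B) − E(C) = 5.6 − 2.7 = +2.9 kcal/mol.

+2.9 kcal/mol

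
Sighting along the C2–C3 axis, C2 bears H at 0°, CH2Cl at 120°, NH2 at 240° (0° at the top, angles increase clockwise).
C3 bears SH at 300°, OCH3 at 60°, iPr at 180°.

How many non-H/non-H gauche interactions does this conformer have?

4

Non-H gauche pairs: CH2Cl(120°)/OCH3(60°); CH2Cl(120°)/iPr(180°); NH2(240°)/SH(300°); NH2(240°)/iPr(180°) — 4 interactions.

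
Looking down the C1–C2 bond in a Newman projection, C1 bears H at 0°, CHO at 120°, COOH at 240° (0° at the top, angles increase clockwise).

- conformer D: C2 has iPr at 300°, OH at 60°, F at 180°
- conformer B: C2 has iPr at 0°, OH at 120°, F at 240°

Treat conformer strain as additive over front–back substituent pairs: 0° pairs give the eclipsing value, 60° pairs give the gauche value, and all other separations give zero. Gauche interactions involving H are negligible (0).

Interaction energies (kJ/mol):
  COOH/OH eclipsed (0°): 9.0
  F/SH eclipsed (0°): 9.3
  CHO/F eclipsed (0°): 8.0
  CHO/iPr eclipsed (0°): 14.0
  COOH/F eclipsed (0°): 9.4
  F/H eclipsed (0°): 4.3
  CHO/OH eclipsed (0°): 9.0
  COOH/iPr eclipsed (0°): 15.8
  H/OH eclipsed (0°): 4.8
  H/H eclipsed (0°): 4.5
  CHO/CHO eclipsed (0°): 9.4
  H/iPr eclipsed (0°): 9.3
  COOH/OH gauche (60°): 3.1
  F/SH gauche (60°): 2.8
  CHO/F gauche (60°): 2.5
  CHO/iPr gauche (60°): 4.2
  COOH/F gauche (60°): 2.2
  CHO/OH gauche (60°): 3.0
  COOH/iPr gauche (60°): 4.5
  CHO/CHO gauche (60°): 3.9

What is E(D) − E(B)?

-15.5 kJ/mol

D (staggered): CHO–OH gauche, CHO–F gauche, COOH–iPr gauche, COOH–F gauche; 3.0 + 2.5 + 4.5 + 2.2 = 12.2 kJ/mol.
B (eclipsed): H–iPr eclipsed, CHO–OH eclipsed, COOH–F eclipsed; 9.3 + 9.0 + 9.4 = 27.7 kJ/mol.
E(D) − E(B) = 12.2 − 27.7 = -15.5 kJ/mol.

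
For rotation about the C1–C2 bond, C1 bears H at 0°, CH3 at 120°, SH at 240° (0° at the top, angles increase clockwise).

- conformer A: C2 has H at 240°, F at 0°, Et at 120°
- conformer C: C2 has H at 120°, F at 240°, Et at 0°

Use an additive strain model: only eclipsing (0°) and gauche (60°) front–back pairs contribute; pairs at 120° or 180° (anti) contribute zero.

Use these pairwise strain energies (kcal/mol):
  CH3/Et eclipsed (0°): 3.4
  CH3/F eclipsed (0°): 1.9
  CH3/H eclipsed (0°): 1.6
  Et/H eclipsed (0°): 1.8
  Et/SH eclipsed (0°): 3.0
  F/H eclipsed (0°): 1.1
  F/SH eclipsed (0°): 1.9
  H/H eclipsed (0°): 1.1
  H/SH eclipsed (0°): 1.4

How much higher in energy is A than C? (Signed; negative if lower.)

A (eclipsed): H–F eclipsed, CH3–Et eclipsed, SH–H eclipsed; 1.1 + 3.4 + 1.4 = 5.9 kcal/mol.
C (eclipsed): H–Et eclipsed, CH3–H eclipsed, SH–F eclipsed; 1.8 + 1.6 + 1.9 = 5.3 kcal/mol.
E(A) − E(C) = 5.9 − 5.3 = +0.6 kcal/mol.

+0.6 kcal/mol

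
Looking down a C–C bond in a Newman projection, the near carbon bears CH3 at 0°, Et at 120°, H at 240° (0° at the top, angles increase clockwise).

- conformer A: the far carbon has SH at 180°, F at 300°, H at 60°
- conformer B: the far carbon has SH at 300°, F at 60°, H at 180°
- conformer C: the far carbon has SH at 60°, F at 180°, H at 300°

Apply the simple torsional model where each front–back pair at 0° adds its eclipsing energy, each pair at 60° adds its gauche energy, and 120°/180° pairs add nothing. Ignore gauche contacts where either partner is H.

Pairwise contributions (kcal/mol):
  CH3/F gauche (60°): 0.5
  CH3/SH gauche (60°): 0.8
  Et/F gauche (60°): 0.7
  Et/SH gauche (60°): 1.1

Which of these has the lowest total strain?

A

A (staggered): CH3–F gauche, Et–SH gauche; 0.5 + 1.1 = 1.6 kcal/mol.
B (staggered): CH3–SH gauche, CH3–F gauche, Et–F gauche; 0.8 + 0.5 + 0.7 = 2.0 kcal/mol.
C (staggered): CH3–SH gauche, Et–SH gauche, Et–F gauche; 0.8 + 1.1 + 0.7 = 2.6 kcal/mol.
A has the lowest total (1.6 kcal/mol).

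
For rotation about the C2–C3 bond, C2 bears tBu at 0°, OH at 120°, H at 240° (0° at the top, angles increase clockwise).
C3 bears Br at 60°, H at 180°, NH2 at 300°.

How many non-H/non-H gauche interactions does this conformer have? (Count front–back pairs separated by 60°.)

Non-H gauche pairs: tBu(0°)/Br(60°); tBu(0°)/NH2(300°); OH(120°)/Br(60°) — 3 interactions.

3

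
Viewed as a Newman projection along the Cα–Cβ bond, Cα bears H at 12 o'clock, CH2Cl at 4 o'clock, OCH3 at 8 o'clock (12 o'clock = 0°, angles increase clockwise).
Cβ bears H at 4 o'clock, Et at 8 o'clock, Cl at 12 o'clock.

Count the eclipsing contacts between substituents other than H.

1

Non-H eclipsing pairs: OCH3(240°)/Et(240°) — 1 interaction.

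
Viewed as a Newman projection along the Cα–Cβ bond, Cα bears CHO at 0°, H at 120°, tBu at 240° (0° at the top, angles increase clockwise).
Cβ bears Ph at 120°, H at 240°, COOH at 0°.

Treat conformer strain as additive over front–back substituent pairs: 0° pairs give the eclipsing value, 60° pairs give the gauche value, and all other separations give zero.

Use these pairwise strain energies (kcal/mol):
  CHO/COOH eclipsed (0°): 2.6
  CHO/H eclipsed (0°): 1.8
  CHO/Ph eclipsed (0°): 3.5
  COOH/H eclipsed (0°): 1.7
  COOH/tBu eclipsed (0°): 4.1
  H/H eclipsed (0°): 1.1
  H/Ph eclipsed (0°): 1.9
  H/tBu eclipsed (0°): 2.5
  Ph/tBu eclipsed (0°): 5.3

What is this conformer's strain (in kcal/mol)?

7.0 kcal/mol

This conformer (eclipsed): CHO(0°)/COOH(0°) eclipsed 2.6; H(120°)/Ph(120°) eclipsed 1.9; tBu(240°)/H(240°) eclipsed 2.5 → 7.0 kcal/mol.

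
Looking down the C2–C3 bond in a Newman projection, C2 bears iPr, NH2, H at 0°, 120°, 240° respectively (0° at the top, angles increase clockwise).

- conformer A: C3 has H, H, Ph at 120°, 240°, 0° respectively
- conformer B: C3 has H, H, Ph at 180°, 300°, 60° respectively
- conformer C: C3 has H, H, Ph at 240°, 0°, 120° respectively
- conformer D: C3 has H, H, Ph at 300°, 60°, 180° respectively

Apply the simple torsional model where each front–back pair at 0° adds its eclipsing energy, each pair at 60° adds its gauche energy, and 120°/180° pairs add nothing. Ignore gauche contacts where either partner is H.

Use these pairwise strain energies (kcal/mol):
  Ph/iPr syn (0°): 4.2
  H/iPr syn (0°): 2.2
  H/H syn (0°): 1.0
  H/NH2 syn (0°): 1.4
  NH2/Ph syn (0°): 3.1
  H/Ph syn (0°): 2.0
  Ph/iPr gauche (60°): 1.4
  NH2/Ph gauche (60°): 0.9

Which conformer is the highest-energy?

A

A is eclipsed. iPr at 0° is eclipsed with Ph at 0° (4.2); NH2 at 120° is eclipsed with H at 120° (1.4); H at 240° is eclipsed with H at 240° (1.0). Total 6.6 kcal/mol.
B is staggered. iPr at 0° is gauche with Ph at 60° (1.4); NH2 at 120° is gauche with Ph at 60° (0.9). Total 2.3 kcal/mol.
C is eclipsed. iPr at 0° is eclipsed with H at 0° (2.2); NH2 at 120° is eclipsed with Ph at 120° (3.1); H at 240° is eclipsed with H at 240° (1.0). Total 6.3 kcal/mol.
D is staggered. NH2 at 120° is gauche with Ph at 180° (0.9). Total 0.9 kcal/mol.
A has the highest total (6.6 kcal/mol).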